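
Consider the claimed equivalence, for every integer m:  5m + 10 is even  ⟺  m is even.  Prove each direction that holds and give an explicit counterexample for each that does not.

Equivalent; both directions hold.

(⇒) Suppose 5m + 10 is even. Since 5 is odd, 5m and m have the same parity, so 5m + 10 ≡ m + 10 (mod 2). As 10 is even, 5m + 10 is even exactly when m is even. Thus m is even.

(⇐) Conversely, suppose m is even; write m = 2j. Then 5m + 10 = 5·(2j) + 10 = 2·5j + 10, which is even.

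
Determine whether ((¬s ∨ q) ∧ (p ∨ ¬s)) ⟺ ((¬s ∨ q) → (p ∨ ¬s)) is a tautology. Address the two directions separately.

[⇐] This fails. Under p = F, q = F, s = T, the left side is false but the right side is true.

[⇒] Assume the antecedent. If p is true, (¬s ∨ q) → (p ∨ ¬s) reduces to true regardless of the other variables. If p is false, the antecedent forces (p = F, q = F, s = F) or (p = F, q = T, s = F), and (¬s ∨ q) → (p ∨ ¬s) holds there. Either way (¬s ∨ q) → (p ∨ ¬s) holds.

Not equivalent: only (⇒) holds.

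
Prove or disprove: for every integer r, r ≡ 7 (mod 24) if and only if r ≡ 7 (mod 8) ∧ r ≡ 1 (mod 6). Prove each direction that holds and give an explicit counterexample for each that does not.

[⇒] Suppose r ≡ 7 (mod 24); write r = 24j + 7. Since 8 ∣ 24, reducing mod 8 gives r ≡ 7 (mod 8); since 6 ∣ 24, reducing mod 6 gives r ≡ 7 ≡ 1 (mod 6).

[⇐] Conversely, if r ≡ 7 (mod 8) and r ≡ 1 (mod 6), then by the Chinese remainder theorem r ≡ 7 (mod 24). This is exactly r ≡ 7 (mod 24).

The biconditional holds.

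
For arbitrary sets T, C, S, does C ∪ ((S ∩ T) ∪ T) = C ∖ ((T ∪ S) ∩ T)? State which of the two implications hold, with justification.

(⊆) fails; (⊇) holds.

(⊆) This inclusion fails. Take T = {1}, C = ∅, S = ∅; then 1 ∈ C ∪ ((S ∩ T) ∪ T) but 1 ∉ C ∖ ((T ∪ S) ∩ T).

(⊇) Let x ∈ C ∖ ((T ∪ S) ∩ T). Then either x ∈ C and x ∉ T, S; or x ∈ C ∩ S and x ∉ T. In each case x ∈ C ∪ ((S ∩ T) ∪ T), so C ∖ ((T ∪ S) ∩ T) ⊆ C ∪ ((S ∩ T) ∪ T).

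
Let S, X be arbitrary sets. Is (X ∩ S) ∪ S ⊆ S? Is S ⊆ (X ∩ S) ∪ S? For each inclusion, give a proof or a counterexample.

Both inclusions hold; the sets are equal.

(⟹) Let x ∈ (X ∩ S) ∪ S. Then either x ∈ S and x ∉ X; or x ∈ S ∩ X. In each case x ∈ S, so (X ∩ S) ∪ S ⊆ S.

(⟸) Let x ∈ S. Then either x ∈ S and x ∉ X; or x ∈ S ∩ X. In each case x ∈ (X ∩ S) ∪ S, so S ⊆ (X ∩ S) ∪ S.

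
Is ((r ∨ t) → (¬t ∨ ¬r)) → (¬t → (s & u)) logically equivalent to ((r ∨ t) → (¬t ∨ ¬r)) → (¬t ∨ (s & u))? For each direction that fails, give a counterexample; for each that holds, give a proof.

(→) This fails. Under t = T, r = F, u = F, s = F, the left side is true but the right side is false.

(←) This fails. Under t = F, r = F, u = F, s = F, the left side is false but the right side is true.

(⇒) fails and (⇐) fails.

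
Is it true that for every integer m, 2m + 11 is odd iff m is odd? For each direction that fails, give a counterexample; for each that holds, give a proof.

(⇒) This fails: take m = 4. Then 2m + 11 = 19, which is odd, yet m = 4 is even, not odd.

(⇐) Suppose m is odd. Since 2 is even, 2m is even for every m, so 2m + 11 has the same parity as 11, which is odd. Hence 2m + 11 is odd.

Only the reverse direction holds.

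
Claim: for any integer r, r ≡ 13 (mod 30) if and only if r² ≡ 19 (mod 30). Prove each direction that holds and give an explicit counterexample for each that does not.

Forward direction. Suppose r ≡ 13 (mod 30). Write r = 30j + 13. Then (30j + 13)² = 900j² + 780j + 169 = 30(30j² + 26j + 5) + 19, so r² ≡ 19 (mod 30).

Converse. This fails: take r = 7. Then 7² = 49 ≡ 19 (mod 30), yet 7 ≡ 7 (mod 30), not 13.

(⇒) holds; (⇐) fails.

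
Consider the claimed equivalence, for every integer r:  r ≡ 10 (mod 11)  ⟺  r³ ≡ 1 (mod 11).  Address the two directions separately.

(→) This fails: take r = 10. Then 10 ≡ 10 (mod 11), but 10³ = 1000 ≡ 10 (mod 11), not 1.

(←) This fails: take r = 1. Then 1³ = 1 ≡ 1 (mod 11), yet 1 ≡ 1 (mod 11), not 10.

Neither implication holds.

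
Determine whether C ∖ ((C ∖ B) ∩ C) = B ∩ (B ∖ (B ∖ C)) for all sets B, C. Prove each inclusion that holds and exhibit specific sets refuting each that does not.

Both inclusions hold.

(⟹) Let x ∈ C ∖ ((C ∖ B) ∩ C). Then x ∈ B ∩ C, from which x ∈ B ∩ (B ∖ (B ∖ C)).

(⟸) Let x ∈ B ∩ (B ∖ (B ∖ C)). Then x ∈ B ∩ C, from which x ∈ C ∖ ((C ∖ B) ∩ C).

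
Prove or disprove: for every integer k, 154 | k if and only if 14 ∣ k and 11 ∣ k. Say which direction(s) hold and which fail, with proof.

The biconditional holds.

(→) If 154 ∣ k, write k = 154q. Since 154 = 11·14, k = 14·(11q), so 14 ∣ k; and since 154 = 14·11, k = 11·(14q), so 11 ∣ k.

(←) Suppose 14 ∣ k and 11 ∣ k. Any common multiple of 14 and 11 is a multiple of their lcm; here gcd(14, 11) = 1, so lcm(14, 11) = 14·11 = 154, so 154 ∣ k.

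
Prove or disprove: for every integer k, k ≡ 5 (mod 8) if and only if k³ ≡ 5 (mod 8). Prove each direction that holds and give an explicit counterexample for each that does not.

Both directions hold; the statement is true.

[⇐] Suppose k³ ≡ 5 (mod 8). The only residue r in {0, …, 7} with r³ ≡ 5 (mod 8) is r = 5, so k ≡ 5 (mod 8).

[⇒] Suppose k ≡ 5 (mod 8). Write k = 8j + 5. Then (8j + 5)³ = 512j³ + 960j² + 600j + 125 = 8(64j³ + 120j² + 75j + 15) + 5, so k³ ≡ 5 (mod 8).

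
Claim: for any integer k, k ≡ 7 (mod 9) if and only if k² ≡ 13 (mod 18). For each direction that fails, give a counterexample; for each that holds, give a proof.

Neither direction holds.

[⇒] This fails: take k = 16. Then 16 ≡ 7 (mod 9), but 16² = 256 ≡ 4 (mod 18), not 13.

[⇐] This fails: take k = 11. Then 11² = 121 ≡ 13 (mod 18), yet 11 ≡ 2 (mod 9), not 7.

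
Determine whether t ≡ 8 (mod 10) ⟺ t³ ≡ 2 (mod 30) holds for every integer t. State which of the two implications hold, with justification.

(⇒) fails; (⇐) holds.

(⟸) The residues r modulo 30 with r³ ≡ 2 (mod 30) are exactly {8}, and each is ≡ 8 (mod 10).

(⟹) This fails: take t = 18. Then 18 ≡ 8 (mod 10), but 18³ = 5832 ≡ 12 (mod 30), not 2.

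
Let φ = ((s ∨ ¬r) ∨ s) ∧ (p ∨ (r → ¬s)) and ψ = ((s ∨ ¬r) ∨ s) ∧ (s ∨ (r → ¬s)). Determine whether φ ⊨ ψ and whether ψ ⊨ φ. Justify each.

(⇒) holds; (⇐) fails.

(⇒) Assume the antecedent. If s is true, the consequent reduces to true regardless of the other variables. If s is false, the antecedent forces (p = F, s = F, r = F) or (p = T, s = F, r = F), and the consequent holds there. Either way the consequent holds.

(⇐) This fails. Under p = F, s = T, r = T, the left side is false but the right side is true.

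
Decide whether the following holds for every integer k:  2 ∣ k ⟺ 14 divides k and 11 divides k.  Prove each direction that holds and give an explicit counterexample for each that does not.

(⇒) This fails: take k = 2. Certainly 2 ∣ 2, but 14 ∤ 2.

(⇐) Suppose 14 ∣ k and 11 ∣ k. Any common multiple of 14 and 11 is a multiple of their lcm; here gcd(14, 11) = 1, so lcm(14, 11) = 14·11 = 154, so 154 ∣ k. Since 2 ∣ 154, it follows that 2 ∣ k.

The forward direction fails; the converse holds.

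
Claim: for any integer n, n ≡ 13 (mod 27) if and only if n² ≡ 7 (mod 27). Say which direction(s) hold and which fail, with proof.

Only the forward implication holds.

[⇒] Suppose n ≡ 13 (mod 27). Write n = 27j + 13. Then (27j + 13)² = 729j² + 702j + 169 = 27(27j² + 26j + 6) + 7, so n² ≡ 7 (mod 27).

[⇐] This fails: take n = 14. Then 14² = 196 ≡ 7 (mod 27), yet 14 ≡ 14 (mod 27), not 13.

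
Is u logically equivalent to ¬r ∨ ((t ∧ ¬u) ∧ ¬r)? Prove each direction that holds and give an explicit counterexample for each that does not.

(⟹) This fails. Under u = T, t = F, r = T, the left side is true but the right side is false.

(⟸) This fails. Under u = F, t = F, r = F, the left side is false but the right side is true.

Both directions fail.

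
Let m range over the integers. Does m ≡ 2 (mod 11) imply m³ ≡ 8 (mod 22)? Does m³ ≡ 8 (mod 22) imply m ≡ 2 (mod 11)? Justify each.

Only the converse holds.

[⇒] This fails: take m = 13. Then 13 ≡ 2 (mod 11), but 13³ = 2197 ≡ 19 (mod 22), not 8.

[⇐] Conversely, the residues r modulo 22 with r³ ≡ 8 (mod 22) are exactly {2}, and each is ≡ 2 (mod 11).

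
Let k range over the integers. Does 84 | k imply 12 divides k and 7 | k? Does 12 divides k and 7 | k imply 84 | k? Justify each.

(⇐) Suppose 12 ∣ k and 7 ∣ k. Any common multiple of 12 and 7 is a multiple of their lcm; here gcd(12, 7) = 1, so lcm(12, 7) = 12·7 = 84, so 84 ∣ k.

(⇒) If 84 ∣ k, write k = 84q. Since 84 = 7·12, k = 12·(7q), so 12 ∣ k; and since 84 = 12·7, k = 7·(12q), so 7 ∣ k.

Both directions hold; the statement is true.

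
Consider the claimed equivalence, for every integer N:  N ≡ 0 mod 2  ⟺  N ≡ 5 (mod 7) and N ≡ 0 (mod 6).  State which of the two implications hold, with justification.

[⇐] If N ≡ 5 (mod 7) and N ≡ 0 (mod 6), then by the Chinese remainder theorem N ≡ 12 (mod 42). Since 12 ≡ 0 (mod 2) and 2 ∣ 42, we get N ≡ 0 (mod 2).

[⇒] This fails: N = 0 gives 0 ≡ 0 (mod 2) but 0 ≡ 0 (mod 7), so the conjunction on the right does not hold.

(⇒) fails; (⇐) holds.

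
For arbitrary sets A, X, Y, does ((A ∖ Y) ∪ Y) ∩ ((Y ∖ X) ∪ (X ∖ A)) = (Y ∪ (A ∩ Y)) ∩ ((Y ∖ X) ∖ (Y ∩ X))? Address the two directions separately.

(⊆) fails; (⊇) holds.

(⊇) Let x ∈ (Y ∪ (A ∩ Y)) ∩ ((Y ∖ X) ∖ (Y ∩ X)). Then either x ∈ Y and x ∉ A, X; or x ∈ A ∩ Y and x ∉ X. In each case x ∈ ((A ∖ Y) ∪ Y) ∩ ((Y ∖ X) ∪ (X ∖ A)), so (Y ∪ (A ∩ Y)) ∩ ((Y ∖ X) ∖ (Y ∩ X)) ⊆ ((A ∖ Y) ∪ Y) ∩ ((Y ∖ X) ∪ (X ∖ A)).

(⊆) This inclusion fails. Take A = ∅, X = {1}, Y = {1}; then 1 ∈ ((A ∖ Y) ∪ Y) ∩ ((Y ∖ X) ∪ (X ∖ A)) but 1 ∉ (Y ∪ (A ∩ Y)) ∩ ((Y ∖ X) ∖ (Y ∩ X)).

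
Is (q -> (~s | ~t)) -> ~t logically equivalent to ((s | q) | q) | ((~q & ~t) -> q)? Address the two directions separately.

Neither implication holds.

Forward direction. This fails. Under s = F, t = F, q = F, the left side is true but the right side is false.

Converse. This fails. Under s = F, t = T, q = F, the left side is false but the right side is true.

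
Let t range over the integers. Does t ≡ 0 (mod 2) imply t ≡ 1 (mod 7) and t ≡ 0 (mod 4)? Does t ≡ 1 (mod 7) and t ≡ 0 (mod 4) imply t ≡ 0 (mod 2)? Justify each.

Only the converse holds.

Converse. If t ≡ 1 (mod 7) and t ≡ 0 (mod 4), then by the Chinese remainder theorem t ≡ 8 (mod 28). Since 8 ≡ 0 (mod 2) and 2 ∣ 28, we get t ≡ 0 (mod 2).

Forward direction. This fails: t = 0 gives 0 ≡ 0 (mod 2) but 0 ≡ 0 (mod 7), so the conjunction on the right does not hold.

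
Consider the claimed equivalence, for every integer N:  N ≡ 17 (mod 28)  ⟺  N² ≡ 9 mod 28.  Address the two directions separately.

(⇒) Suppose N ≡ 17 (mod 28). Write N = 28j + 17. Then (28j + 17)² = 784j² + 952j + 289 = 28(28j² + 34j + 10) + 9, so N² ≡ 9 (mod 28).

(⇐) This fails: take N = 3. Then 3² = 9 ≡ 9 (mod 28), yet 3 ≡ 3 (mod 28), not 17.

Only the forward direction holds.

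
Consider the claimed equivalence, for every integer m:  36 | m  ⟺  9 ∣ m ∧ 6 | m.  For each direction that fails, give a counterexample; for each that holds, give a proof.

[⇒] If 36 ∣ m, write m = 36q. Since 36 = 4·9, m = 9·(4q), so 9 ∣ m; and since 36 = 6·6, m = 6·(6q), so 6 ∣ m.

[⇐] This fails: take m = 18. Both 9 ∣ 18 and 6 ∣ 18, yet 18 is not a multiple of 36 (since 18 = 0·36 + 18), so 36 ∤ 18.

Not equivalent: only (⇒) holds.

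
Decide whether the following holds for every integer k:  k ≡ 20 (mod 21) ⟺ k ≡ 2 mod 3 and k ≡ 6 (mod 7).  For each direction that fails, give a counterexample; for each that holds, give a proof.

Equivalent; both directions hold.

(←) If k ≡ 2 (mod 3) and k ≡ 6 (mod 7), then by the Chinese remainder theorem k ≡ 20 (mod 21). This is exactly k ≡ 20 (mod 21).

(→) Suppose k ≡ 20 (mod 21); write k = 21j + 20. Since 3 ∣ 21, reducing mod 3 gives k ≡ 20 ≡ 2 (mod 3); since 7 ∣ 21, reducing mod 7 gives k ≡ 20 ≡ 6 (mod 7).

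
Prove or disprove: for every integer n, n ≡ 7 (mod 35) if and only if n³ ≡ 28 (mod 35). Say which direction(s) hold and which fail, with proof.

(⟹) Suppose n ≡ 7 (mod 35). Write n = 35j + 7. Then (35j + 7)³ = 42875j³ + 25725j² + 5145j + 343 = 35(1225j³ + 735j² + 147j + 9) + 28, so n³ ≡ 28 (mod 35).

(⟸) Conversely, suppose n³ ≡ 28 (mod 35). The only residue r in {0, …, 34} with r³ ≡ 28 (mod 35) is r = 7, so n ≡ 7 (mod 35).

Both directions hold.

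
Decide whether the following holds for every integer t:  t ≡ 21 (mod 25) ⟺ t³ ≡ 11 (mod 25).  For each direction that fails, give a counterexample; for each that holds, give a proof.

The biconditional holds.

Forward direction. Suppose t ≡ 21 (mod 25). Write t = 25j + 21. Then (25j + 21)³ = 15625j³ + 39375j² + 33075j + 9261 = 25(625j³ + 1575j² + 1323j + 370) + 11, so t³ ≡ 11 (mod 25).

Converse. Suppose t³ ≡ 11 (mod 25). The only residue r in {0, …, 24} with r³ ≡ 11 (mod 25) is r = 21, so t ≡ 21 (mod 25).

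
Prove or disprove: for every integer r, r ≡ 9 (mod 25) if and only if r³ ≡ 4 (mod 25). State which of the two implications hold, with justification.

Both directions hold; the statement is true.

(←) Suppose r³ ≡ 4 (mod 25). The only residue r in {0, …, 24} with r³ ≡ 4 (mod 25) is r = 9, so r ≡ 9 (mod 25).

(→) Suppose r ≡ 9 (mod 25). Write r = 25j + 9. Then (25j + 9)³ = 15625j³ + 16875j² + 6075j + 729 = 25(625j³ + 675j² + 243j + 29) + 4, so r³ ≡ 4 (mod 25).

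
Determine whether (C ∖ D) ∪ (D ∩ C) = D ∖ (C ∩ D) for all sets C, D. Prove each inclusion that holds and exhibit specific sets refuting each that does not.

(⟹) This inclusion fails. Take C = {1}, D = ∅; then 1 ∈ (C ∖ D) ∪ (D ∩ C) but 1 ∉ D ∖ (C ∩ D).

(⟸) This inclusion fails. Take C = ∅, D = {1}; then 1 ∈ D ∖ (C ∩ D) but 1 ∉ (C ∖ D) ∪ (D ∩ C).

Both inclusions fail.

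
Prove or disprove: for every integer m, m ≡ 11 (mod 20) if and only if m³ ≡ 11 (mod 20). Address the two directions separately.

(⇒) Suppose m ≡ 11 (mod 20). Write m = 20j + 11. Then (20j + 11)³ = 8000j³ + 13200j² + 7260j + 1331 = 20(400j³ + 660j² + 363j + 66) + 11, so m³ ≡ 11 (mod 20).

(⇐) Conversely, suppose m³ ≡ 11 (mod 20). The only residue r in {0, …, 19} with r³ ≡ 11 (mod 20) is r = 11, so m ≡ 11 (mod 20).

Equivalent; both directions hold.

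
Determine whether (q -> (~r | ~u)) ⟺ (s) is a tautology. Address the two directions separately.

Neither direction holds.

(⟹) This fails. Under u = F, s = F, r = F, q = F, the left side is true but the right side is false.

(⟸) This fails. Under u = T, s = T, r = T, q = T, the left side is false but the right side is true.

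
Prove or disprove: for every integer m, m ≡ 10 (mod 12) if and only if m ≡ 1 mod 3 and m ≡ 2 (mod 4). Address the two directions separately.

(⟹) Suppose m ≡ 10 (mod 12); write m = 12j + 10. Since 3 ∣ 12, reducing mod 3 gives m ≡ 10 ≡ 1 (mod 3); since 4 ∣ 12, reducing mod 4 gives m ≡ 10 ≡ 2 (mod 4).

(⟸) Conversely, if m ≡ 1 (mod 3) and m ≡ 2 (mod 4), then by the Chinese remainder theorem m ≡ 10 (mod 12). This is exactly m ≡ 10 (mod 12).

The biconditional holds.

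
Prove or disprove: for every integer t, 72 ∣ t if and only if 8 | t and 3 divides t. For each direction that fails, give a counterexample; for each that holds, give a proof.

Only the forward implication holds.

(→) If 72 ∣ t, write t = 72q. Since 72 = 9·8, t = 8·(9q), so 8 ∣ t; and since 72 = 24·3, t = 3·(24q), so 3 ∣ t.

(←) This fails: take t = 24. Both 8 ∣ 24 and 3 ∣ 24, yet 24 is not a multiple of 72 (since 24 = 0·72 + 24), so 72 ∤ 24.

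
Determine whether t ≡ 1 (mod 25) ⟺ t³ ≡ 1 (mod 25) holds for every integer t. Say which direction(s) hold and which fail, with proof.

[⇐] Suppose t³ ≡ 1 (mod 25). The only residue r in {0, …, 24} with r³ ≡ 1 (mod 25) is r = 1, so t ≡ 1 (mod 25).

[⇒] Suppose t ≡ 1 (mod 25). Write t = 25j + 1. Then (25j + 1)³ = 15625j³ + 1875j² + 75j + 1 = 25(625j³ + 75j² + 3j) + 1, so t³ ≡ 1 (mod 25).

The biconditional holds.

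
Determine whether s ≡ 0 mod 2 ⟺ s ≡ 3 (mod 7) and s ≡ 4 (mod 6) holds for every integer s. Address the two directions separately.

(⟹) This fails: s = 0 gives 0 ≡ 0 (mod 2) but 0 ≡ 0 (mod 7), so the conjunction on the right does not hold.

(⟸) Conversely, if s ≡ 3 (mod 7) and s ≡ 4 (mod 6), then by the Chinese remainder theorem s ≡ 10 (mod 42). Since 10 ≡ 0 (mod 2) and 2 ∣ 42, we get s ≡ 0 (mod 2).

Not equivalent: only (⇐) holds.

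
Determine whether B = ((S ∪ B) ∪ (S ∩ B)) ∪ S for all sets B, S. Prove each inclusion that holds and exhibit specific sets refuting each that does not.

(⊆) holds; (⊇) fails.

(⟹) Let x ∈ B. Then either x ∈ B and x ∉ S; or x ∈ B ∩ S. In each case x ∈ ((S ∪ B) ∪ (S ∩ B)) ∪ S, so B ⊆ ((S ∪ B) ∪ (S ∩ B)) ∪ S.

(⟸) This inclusion fails. Take B = ∅, S = {1}; then 1 ∈ ((S ∪ B) ∪ (S ∩ B)) ∪ S but 1 ∉ B.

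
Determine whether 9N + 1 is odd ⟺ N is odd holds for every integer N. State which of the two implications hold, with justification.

(⇒) This fails: N = 0 gives 9N + 1 = 1, which is odd, but 0 is even, not odd.

(⇐) This also fails: N = 7 is odd, but 9N + 1 = 64 is even, not odd.

(⇒) fails and (⇐) fails.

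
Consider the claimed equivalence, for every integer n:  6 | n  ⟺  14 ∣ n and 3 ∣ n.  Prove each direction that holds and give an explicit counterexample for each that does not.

(⇒) This fails: take n = 6. Certainly 6 ∣ 6, but 14 ∤ 6.

(⇐) Suppose 14 ∣ n and 3 ∣ n. Any common multiple of 14 and 3 is a multiple of their lcm; here gcd(14, 3) = 1, so lcm(14, 3) = 14·3 = 42, so 42 ∣ n. Since 6 ∣ 42, it follows that 6 ∣ n.

Only the converse holds.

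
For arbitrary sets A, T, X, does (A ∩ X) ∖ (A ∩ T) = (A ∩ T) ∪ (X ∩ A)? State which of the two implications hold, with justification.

(⊆) Let x ∈ (A ∩ X) ∖ (A ∩ T). Then x ∈ A ∩ X and x ∉ T, from which x ∈ (A ∩ T) ∪ (X ∩ A).

(⊇) This inclusion fails. Take A = {1}, T = {1}, X = ∅; then 1 ∈ (A ∩ T) ∪ (X ∩ A) but 1 ∉ (A ∩ X) ∖ (A ∩ T).

The sets are not equal: only the forward inclusion holds.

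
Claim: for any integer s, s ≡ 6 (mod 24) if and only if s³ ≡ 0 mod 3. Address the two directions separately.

Not equivalent: only (⇒) holds.

(←) This fails: take s = 0. Then 0³ = 0 ≡ 0 (mod 3), yet 0 ≡ 0 (mod 24), not 6.

(→) Suppose s ≡ 6 (mod 24). Then s³ ≡ 6³ = 216 (mod 24), and since 3 ∣ 24, also s³ ≡ 0 (mod 3).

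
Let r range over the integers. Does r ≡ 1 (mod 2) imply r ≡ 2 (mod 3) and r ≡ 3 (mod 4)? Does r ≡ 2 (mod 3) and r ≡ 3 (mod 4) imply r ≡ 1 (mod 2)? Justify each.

Forward direction. This fails: r = 1 gives 1 ≡ 1 (mod 2) but 1 ≡ 1 (mod 3), so the conjunction on the right does not hold.

Converse. If r ≡ 2 (mod 3) and r ≡ 3 (mod 4), then by the Chinese remainder theorem r ≡ 11 (mod 12). Since 11 ≡ 1 (mod 2) and 2 ∣ 12, we get r ≡ 1 (mod 2).

(⇒) fails; (⇐) holds.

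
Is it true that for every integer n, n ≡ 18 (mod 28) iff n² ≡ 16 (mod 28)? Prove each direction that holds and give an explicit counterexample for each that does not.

Only the forward direction holds.

(←) This fails: take n = 4. Then 4² = 16 ≡ 16 (mod 28), yet 4 ≡ 4 (mod 28), not 18.

(→) Suppose n ≡ 18 (mod 28). Write n = 28j + 18. Then (28j + 18)² = 784j² + 1008j + 324 = 28(28j² + 36j + 11) + 16, so n² ≡ 16 (mod 28).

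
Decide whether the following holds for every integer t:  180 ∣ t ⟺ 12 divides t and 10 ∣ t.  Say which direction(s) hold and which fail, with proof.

Not equivalent: only (⇒) holds.

Forward direction. If 180 ∣ t, write t = 180q. Since 180 = 15·12, t = 12·(15q), so 12 ∣ t; and since 180 = 18·10, t = 10·(18q), so 10 ∣ t.

Converse. This fails: take t = 60. Both 12 ∣ 60 and 10 ∣ 60, yet 60 is not a multiple of 180 (since 60 = 0·180 + 60), so 180 ∤ 60.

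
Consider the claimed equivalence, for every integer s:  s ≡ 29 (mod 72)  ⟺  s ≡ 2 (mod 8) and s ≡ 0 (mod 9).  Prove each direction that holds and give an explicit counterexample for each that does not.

Neither implication holds.

Forward direction. This fails: s = 29 gives 29 ≡ 29 (mod 72) but 29 ≡ 5 (mod 8), so the conjunction on the right does not hold.

Converse. This fails: s = 18 satisfies both congruences on the right (18 ≡ 2 mod 8 and 18 ≡ 0 mod 9) yet 18 ≡ 18 (mod 72), not 29.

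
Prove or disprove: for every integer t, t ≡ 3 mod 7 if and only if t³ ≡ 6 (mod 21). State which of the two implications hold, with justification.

(→) This fails: take t = 10. Then 10 ≡ 3 (mod 7), but 10³ = 1000 ≡ 13 (mod 21), not 6.

(←) This fails: take t = 6. Then 6³ = 216 ≡ 6 (mod 21), yet 6 ≡ 6 (mod 7), not 3.

Neither direction holds.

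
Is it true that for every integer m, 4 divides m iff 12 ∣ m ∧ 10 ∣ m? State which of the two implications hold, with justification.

Not equivalent: only (⇐) holds.

[⇒] This fails: take m = 4. Certainly 4 ∣ 4, but 12 ∤ 4.

[⇐] Suppose 12 ∣ m and 10 ∣ m. Any common multiple of 12 and 10 is a multiple of their lcm; here lcm(12, 10) = 12·10/gcd(12, 10) = 120/2 = 60, so 60 ∣ m. Since 4 ∣ 60, it follows that 4 ∣ m.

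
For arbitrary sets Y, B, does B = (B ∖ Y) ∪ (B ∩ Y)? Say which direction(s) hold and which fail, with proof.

The two sets are equal.

Forward inclusion. Let x ∈ B. Then either x ∈ B and x ∉ Y; or x ∈ Y ∩ B. In each case x ∈ (B ∖ Y) ∪ (B ∩ Y), so B ⊆ (B ∖ Y) ∪ (B ∩ Y).

Reverse inclusion. Let x ∈ (B ∖ Y) ∪ (B ∩ Y). Then either x ∈ B and x ∉ Y; or x ∈ Y ∩ B. In each case x ∈ B, so (B ∖ Y) ∪ (B ∩ Y) ⊆ B.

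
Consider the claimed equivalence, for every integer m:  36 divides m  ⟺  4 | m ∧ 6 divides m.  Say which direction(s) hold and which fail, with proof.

Forward direction. If 36 ∣ m, write m = 36q. Since 36 = 9·4, m = 4·(9q), so 4 ∣ m; and since 36 = 6·6, m = 6·(6q), so 6 ∣ m.

Converse. This fails: take m = 12. Both 4 ∣ 12 and 6 ∣ 12, yet 12 is not a multiple of 36 (since 12 = 0·36 + 12), so 36 ∤ 12.

The forward direction holds; the converse fails.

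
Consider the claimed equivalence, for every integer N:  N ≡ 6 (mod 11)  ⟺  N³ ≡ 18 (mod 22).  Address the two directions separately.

Only the reverse direction holds.

(⇒) This fails: take N = 17. Then 17 ≡ 6 (mod 11), but 17³ = 4913 ≡ 7 (mod 22), not 18.

(⇐) Conversely, the residues r modulo 22 with r³ ≡ 18 (mod 22) are exactly {6}, and each is ≡ 6 (mod 11).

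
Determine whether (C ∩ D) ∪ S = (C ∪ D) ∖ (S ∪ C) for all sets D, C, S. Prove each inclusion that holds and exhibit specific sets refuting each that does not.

Neither inclusion holds.

(⊆) This inclusion fails. Take D = {1}, C = {1}, S = ∅; then 1 ∈ (C ∩ D) ∪ S but 1 ∉ (C ∪ D) ∖ (S ∪ C).

(⊇) This inclusion fails. Take D = {1}, C = ∅, S = ∅; then 1 ∈ (C ∪ D) ∖ (S ∪ C) but 1 ∉ (C ∩ D) ∪ S.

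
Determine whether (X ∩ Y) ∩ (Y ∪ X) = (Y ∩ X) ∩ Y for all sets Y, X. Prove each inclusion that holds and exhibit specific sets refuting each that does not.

(⟹) Let x ∈ (X ∩ Y) ∩ (Y ∪ X). Then x ∈ Y ∩ X, from which x ∈ (Y ∩ X) ∩ Y.

(⟸) Let x ∈ (Y ∩ X) ∩ Y. Then x ∈ Y ∩ X, from which x ∈ (X ∩ Y) ∩ (Y ∪ X).

The two sets are equal.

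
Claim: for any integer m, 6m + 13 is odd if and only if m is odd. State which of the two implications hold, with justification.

(⇐) Suppose m is odd. Since 6 is even, 6m is even for every m, so 6m + 13 has the same parity as 13, which is odd. Hence 6m + 13 is odd.

(⇒) This fails: take m = 4. Then 6m + 13 = 37, which is odd, yet m = 4 is even, not odd.

The forward direction fails; the converse holds.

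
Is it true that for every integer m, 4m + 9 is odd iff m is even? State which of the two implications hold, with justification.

Only the reverse direction holds.

[⇒] This fails: take m = 7. Then 4m + 9 = 37, which is odd, yet m = 7 is odd, not even.

[⇐] Suppose m is even. Since 4 is even, 4m is even for every m, so 4m + 9 has the same parity as 9, which is odd. Hence 4m + 9 is odd.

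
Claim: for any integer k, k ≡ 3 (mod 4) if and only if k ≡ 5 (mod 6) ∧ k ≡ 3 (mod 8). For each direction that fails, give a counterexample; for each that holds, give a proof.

[⇐] If k ≡ 5 (mod 6) and k ≡ 3 (mod 8), then by the Chinese remainder theorem k ≡ 11 (mod 24). Since 11 ≡ 3 (mod 4) and 4 ∣ 24, we get k ≡ 3 (mod 4).

[⇒] This fails: k = 3 gives 3 ≡ 3 (mod 4) but 3 ≡ 3 (mod 6), so the conjunction on the right does not hold.

(⇒) fails; (⇐) holds.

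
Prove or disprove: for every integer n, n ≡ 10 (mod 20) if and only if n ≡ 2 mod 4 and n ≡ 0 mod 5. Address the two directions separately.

Converse. If n ≡ 2 (mod 4) and n ≡ 0 (mod 5), then by the Chinese remainder theorem n ≡ 10 (mod 20). This is exactly n ≡ 10 (mod 20).

Forward direction. Suppose n ≡ 10 (mod 20); write n = 20j + 10. Since 4 ∣ 20, reducing mod 4 gives n ≡ 10 ≡ 2 (mod 4); since 5 ∣ 20, reducing mod 5 gives n ≡ 10 ≡ 0 (mod 5).

Equivalent; both directions hold.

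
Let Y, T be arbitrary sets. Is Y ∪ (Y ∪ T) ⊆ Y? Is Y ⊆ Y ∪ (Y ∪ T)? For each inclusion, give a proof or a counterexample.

The sets are not equal: only the reverse inclusion holds.

(⊆) This inclusion fails. Take Y = ∅, T = {1}; then 1 ∈ Y ∪ (Y ∪ T) but 1 ∉ Y.

(⊇) Let x ∈ Y. Then either x ∈ Y and x ∉ T; or x ∈ Y ∩ T. In each case x ∈ Y ∪ (Y ∪ T), so Y ⊆ Y ∪ (Y ∪ T).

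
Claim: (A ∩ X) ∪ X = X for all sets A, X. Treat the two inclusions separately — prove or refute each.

Reverse inclusion. Let x ∈ X. Then either x ∈ X and x ∉ A; or x ∈ A ∩ X. In each case x ∈ (A ∩ X) ∪ X, so X ⊆ (A ∩ X) ∪ X.

Forward inclusion. Let x ∈ (A ∩ X) ∪ X. Then either x ∈ X and x ∉ A; or x ∈ A ∩ X. In each case x ∈ X, so (A ∩ X) ∪ X ⊆ X.

Both inclusions hold; the sets are equal.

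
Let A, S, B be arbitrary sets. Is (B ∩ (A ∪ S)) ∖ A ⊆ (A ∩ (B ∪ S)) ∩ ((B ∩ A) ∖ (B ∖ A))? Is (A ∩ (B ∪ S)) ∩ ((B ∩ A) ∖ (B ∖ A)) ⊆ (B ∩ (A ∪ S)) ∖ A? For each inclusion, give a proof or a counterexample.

(⊆) fails and (⊇) fails.

(⟹) This inclusion fails. Take A = ∅, S = {1}, B = {1}; then 1 ∈ (B ∩ (A ∪ S)) ∖ A but 1 ∉ (A ∩ (B ∪ S)) ∩ ((B ∩ A) ∖ (B ∖ A)).

(⟸) This inclusion fails. Take A = {1}, S = ∅, B = {1}; then 1 ∈ (A ∩ (B ∪ S)) ∩ ((B ∩ A) ∖ (B ∖ A)) but 1 ∉ (B ∩ (A ∪ S)) ∖ A.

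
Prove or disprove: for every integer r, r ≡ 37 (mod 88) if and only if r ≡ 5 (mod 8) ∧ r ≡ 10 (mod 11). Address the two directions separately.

Neither implication holds.

Forward direction. This fails: r = 37 gives 37 ≡ 37 (mod 88) but 37 ≡ 4 (mod 11), so the conjunction on the right does not hold.

Converse. This fails: r = 21 satisfies both congruences on the right (21 ≡ 5 mod 8 and 21 ≡ 10 mod 11) yet 21 ≡ 21 (mod 88), not 37.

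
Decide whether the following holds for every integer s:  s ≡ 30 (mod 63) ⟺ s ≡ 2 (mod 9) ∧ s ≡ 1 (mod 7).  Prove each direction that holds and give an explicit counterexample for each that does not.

[⇒] This fails: s = 30 gives 30 ≡ 30 (mod 63) but 30 ≡ 3 (mod 9), so the conjunction on the right does not hold.

[⇐] This fails: s = 29 satisfies both congruences on the right (29 ≡ 2 mod 9 and 29 ≡ 1 mod 7) yet 29 ≡ 29 (mod 63), not 30.

Neither direction holds.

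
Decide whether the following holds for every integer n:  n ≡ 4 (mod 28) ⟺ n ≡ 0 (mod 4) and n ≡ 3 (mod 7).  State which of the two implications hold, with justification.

Both directions fail.

Forward direction. This fails: n = 4 gives 4 ≡ 4 (mod 28) but 4 ≡ 4 (mod 7), so the conjunction on the right does not hold.

Converse. This fails: n = 24 satisfies both congruences on the right (24 ≡ 0 mod 4 and 24 ≡ 3 mod 7) yet 24 ≡ 24 (mod 28), not 4.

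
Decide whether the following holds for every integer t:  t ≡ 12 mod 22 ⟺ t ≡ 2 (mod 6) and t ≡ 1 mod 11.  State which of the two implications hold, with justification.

Only the reverse direction holds.

(←) If t ≡ 2 (mod 6) and t ≡ 1 (mod 11), then by the Chinese remainder theorem t ≡ 56 (mod 66). Since 56 ≡ 12 (mod 22) and 22 ∣ 66, we get t ≡ 12 (mod 22).

(→) This fails: t = 34 gives 34 ≡ 12 (mod 22) but 34 ≡ 4 (mod 6), so the conjunction on the right does not hold.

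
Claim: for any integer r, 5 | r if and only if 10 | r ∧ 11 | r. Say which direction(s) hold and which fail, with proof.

The forward direction fails; the converse holds.

[⇒] This fails: take r = 5. Certainly 5 ∣ 5, but 10 ∤ 5.

[⇐] Suppose 10 ∣ r and 11 ∣ r. Any common multiple of 10 and 11 is a multiple of their lcm; here gcd(10, 11) = 1, so lcm(10, 11) = 10·11 = 110, so 110 ∣ r. Since 5 ∣ 110, it follows that 5 ∣ r.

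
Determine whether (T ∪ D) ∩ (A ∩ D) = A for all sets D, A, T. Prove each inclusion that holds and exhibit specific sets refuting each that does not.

Only the forward inclusion holds.

(⟸) This inclusion fails. Take D = ∅, A = {1}, T = ∅; then 1 ∈ A but 1 ∉ (T ∪ D) ∩ (A ∩ D).

(⟹) Let x ∈ (T ∪ D) ∩ (A ∩ D). Then either x ∈ D ∩ A and x ∉ T; or x ∈ D ∩ A ∩ T. In each case x ∈ A, so (T ∪ D) ∩ (A ∩ D) ⊆ A.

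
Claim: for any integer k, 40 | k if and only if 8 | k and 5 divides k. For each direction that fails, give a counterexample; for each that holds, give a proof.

Both implications hold.

(→) If 40 ∣ k, write k = 40q. Since 40 = 5·8, k = 8·(5q), so 8 ∣ k; and since 40 = 8·5, k = 5·(8q), so 5 ∣ k.

(←) Suppose 8 ∣ k and 5 ∣ k. Any common multiple of 8 and 5 is a multiple of their lcm; here gcd(8, 5) = 1, so lcm(8, 5) = 8·5 = 40, so 40 ∣ k.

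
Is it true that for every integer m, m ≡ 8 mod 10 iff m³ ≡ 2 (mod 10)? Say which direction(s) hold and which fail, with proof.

Equivalent; both directions hold.

(⟹) Suppose m ≡ 8 mod 10. Write m = 10j + 8. Then (10j + 8)³ = 1000j³ + 2400j² + 1920j + 512 = 10(100j³ + 240j² + 192j + 51) + 2, so m³ ≡ 2 (mod 10).

(⟸) Conversely, suppose m³ ≡ 2 (mod 10). The only residue r in {0, …, 9} with r³ ≡ 2 (mod 10) is r = 8, so m ≡ 8 (mod 10).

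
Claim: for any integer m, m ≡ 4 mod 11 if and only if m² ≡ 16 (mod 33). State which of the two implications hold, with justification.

Neither direction holds.

(⟹) This fails: take m = 15. Then 15 ≡ 4 (mod 11), but 15² = 225 ≡ 27 (mod 33), not 16.

(⟸) This fails: take m = 7. Then 7² = 49 ≡ 16 (mod 33), yet 7 ≡ 7 (mod 11), not 4.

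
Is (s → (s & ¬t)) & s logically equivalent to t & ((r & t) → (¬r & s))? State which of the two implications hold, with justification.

[⇒] This fails. Under t = F, s = T, r = F, the left side is true but the right side is false.

[⇐] This fails. Under t = T, s = F, r = F, the left side is false but the right side is true.

(⇒) fails and (⇐) fails.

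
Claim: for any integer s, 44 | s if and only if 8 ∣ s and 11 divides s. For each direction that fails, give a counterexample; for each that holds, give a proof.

The forward direction fails; the converse holds.

Forward direction. This fails: take s = 44. Certainly 44 ∣ 44, but 8 ∤ 44.

Converse. Suppose 8 ∣ s and 11 ∣ s. Any common multiple of 8 and 11 is a multiple of their lcm; here gcd(8, 11) = 1, so lcm(8, 11) = 8·11 = 88, so 88 ∣ s. Since 44 ∣ 88, it follows that 44 ∣ s.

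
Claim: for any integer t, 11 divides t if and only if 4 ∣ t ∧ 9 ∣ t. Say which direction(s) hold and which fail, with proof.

Forward direction. This fails: take t = 11. Certainly 11 ∣ 11, but 4 ∤ 11.

Converse. This fails: take t = 36. Both 4 ∣ 36 and 9 ∣ 36, yet 36 is not a multiple of 11 (since 36 = 3·11 + 3), so 11 ∤ 36.

Neither implication holds.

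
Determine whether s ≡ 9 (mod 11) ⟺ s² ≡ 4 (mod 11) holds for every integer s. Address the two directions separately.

(→) Suppose s ≡ 9 (mod 11). Write s = 11j + 9. Then (11j + 9)² = 121j² + 198j + 81 = 11(11j² + 18j + 7) + 4, so s² ≡ 4 (mod 11).

(←) This fails: take s = 2. Then 2² = 4 ≡ 4 (mod 11), yet 2 ≡ 2 (mod 11), not 9.

(⇒) holds; (⇐) fails.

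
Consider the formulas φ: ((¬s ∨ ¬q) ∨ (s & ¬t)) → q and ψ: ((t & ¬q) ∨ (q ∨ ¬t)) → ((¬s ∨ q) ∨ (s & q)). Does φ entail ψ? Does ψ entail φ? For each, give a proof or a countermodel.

(⇒) holds; (⇐) fails.

(⟹) Assume the antecedent. If t is true, the antecedent forces (t = T, s = F, q = T) or (t = T, s = T, q = T), and the consequent holds there. If t is false, the antecedent forces (t = F, s = F, q = T) or (t = F, s = T, q = T), and the consequent holds there. Either way the consequent holds.

(⟸) This fails. Under t = F, s = F, q = F, the left side is false but the right side is true.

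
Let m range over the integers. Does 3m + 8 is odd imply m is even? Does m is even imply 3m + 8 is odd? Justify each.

(⇒) fails and (⇐) fails.

(⟹) This fails: m = 7 gives 3m + 8 = 29, which is odd, but 7 is odd, not even.

(⟸) This also fails: m = 6 is even, but 3m + 8 = 26 is even, not odd.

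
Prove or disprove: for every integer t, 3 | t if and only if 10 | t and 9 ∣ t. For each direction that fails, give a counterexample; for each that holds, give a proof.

(⟹) This fails: take t = 3. Certainly 3 ∣ 3, but 10 ∤ 3.

(⟸) Suppose 10 ∣ t and 9 ∣ t. Any common multiple of 10 and 9 is a multiple of their lcm; here gcd(10, 9) = 1, so lcm(10, 9) = 10·9 = 90, so 90 ∣ t. Since 3 ∣ 90, it follows that 3 ∣ t.

The forward direction fails; the converse holds.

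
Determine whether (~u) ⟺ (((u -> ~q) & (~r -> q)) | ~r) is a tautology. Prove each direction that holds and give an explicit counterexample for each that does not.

(⇒) holds; (⇐) fails.

(⇒) Assume the antecedent. If r is true, the antecedent forces (r = T, u = F, q = F) or (r = T, u = F, q = T), and ((u -> ~q) & (~r -> q)) | ~r holds there. If r is false, ((u -> ~q) & (~r -> q)) | ~r reduces to true regardless of the other variables. Either way ((u -> ~q) & (~r -> q)) | ~r holds.

(⇐) This fails. Under r = F, u = T, q = F, the left side is false but the right side is true.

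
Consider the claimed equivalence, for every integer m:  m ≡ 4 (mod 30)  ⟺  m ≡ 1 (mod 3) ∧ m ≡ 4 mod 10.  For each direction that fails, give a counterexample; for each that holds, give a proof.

Both directions hold; the statement is true.

(→) Suppose m ≡ 4 (mod 30); write m = 30j + 4. Since 3 ∣ 30, reducing mod 3 gives m ≡ 4 ≡ 1 (mod 3); since 10 ∣ 30, reducing mod 10 gives m ≡ 4 (mod 10).

(←) Conversely, if m ≡ 1 (mod 3) and m ≡ 4 (mod 10), then by the Chinese remainder theorem m ≡ 4 (mod 30). This is exactly m ≡ 4 (mod 30).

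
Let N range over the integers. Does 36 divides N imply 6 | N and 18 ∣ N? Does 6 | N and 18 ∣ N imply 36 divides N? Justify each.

The forward direction holds; the converse fails.

(⇒) If 36 ∣ N, write N = 36q. Since 36 = 6·6, N = 6·(6q), so 6 ∣ N; and since 36 = 2·18, N = 18·(2q), so 18 ∣ N.

(⇐) This fails: take N = 18. Both 6 ∣ 18 and 18 ∣ 18, yet 18 is not a multiple of 36 (since 18 = 0·36 + 18), so 36 ∤ 18.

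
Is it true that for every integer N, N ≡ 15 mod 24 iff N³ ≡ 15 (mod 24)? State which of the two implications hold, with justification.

(⇒) Suppose N ≡ 15 mod 24. Write N = 24j + 15. Then (24j + 15)³ = 13824j³ + 25920j² + 16200j + 3375 = 24(576j³ + 1080j² + 675j + 140) + 15, so N³ ≡ 15 (mod 24).

(⇐) Conversely, suppose N³ ≡ 15 (mod 24). The only residue r in {0, …, 23} with r³ ≡ 15 (mod 24) is r = 15, so N ≡ 15 (mod 24).

Both directions hold; the statement is true.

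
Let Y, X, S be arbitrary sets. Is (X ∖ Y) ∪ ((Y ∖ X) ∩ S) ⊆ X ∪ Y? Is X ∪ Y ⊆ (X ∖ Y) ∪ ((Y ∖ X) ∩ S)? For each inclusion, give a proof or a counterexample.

Only the forward inclusion holds.

(⊆) Let x ∈ (X ∖ Y) ∪ ((Y ∖ X) ∩ S). Then either x ∈ X and x ∉ Y, S; or x ∈ Y ∩ S and x ∉ X; or x ∈ X ∩ S and x ∉ Y. In each case x ∈ X ∪ Y, so (X ∖ Y) ∪ ((Y ∖ X) ∩ S) ⊆ X ∪ Y.

(⊇) This inclusion fails. Take Y = {1}, X = ∅, S = ∅; then 1 ∈ X ∪ Y but 1 ∉ (X ∖ Y) ∪ ((Y ∖ X) ∩ S).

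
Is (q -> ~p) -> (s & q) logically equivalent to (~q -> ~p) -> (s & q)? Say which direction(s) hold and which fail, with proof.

(⇒) fails and (⇐) fails.

(→) This fails. Under s = F, q = T, p = T, the left side is true but the right side is false.

(←) This fails. Under s = F, q = F, p = T, the left side is false but the right side is true.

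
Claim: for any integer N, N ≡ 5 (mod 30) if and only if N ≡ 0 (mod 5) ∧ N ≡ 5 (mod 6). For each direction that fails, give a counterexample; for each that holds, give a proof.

The biconditional holds.

(→) Suppose N ≡ 5 (mod 30); write N = 30j + 5. Since 5 ∣ 30, reducing mod 5 gives N ≡ 5 ≡ 0 (mod 5); since 6 ∣ 30, reducing mod 6 gives N ≡ 5 (mod 6).

(←) Conversely, if N ≡ 0 (mod 5) and N ≡ 5 (mod 6), then by the Chinese remainder theorem N ≡ 5 (mod 30). This is exactly N ≡ 5 (mod 30).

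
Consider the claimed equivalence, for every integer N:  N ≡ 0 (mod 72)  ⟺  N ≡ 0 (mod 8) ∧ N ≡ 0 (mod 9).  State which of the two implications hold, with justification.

The biconditional holds.

(⇒) Suppose N ≡ 0 (mod 72); write N = 72j + 0. Since 8 ∣ 72, reducing mod 8 gives N ≡ 0 (mod 8); since 9 ∣ 72, reducing mod 9 gives N ≡ 0 (mod 9).

(⇐) Conversely, if N ≡ 0 (mod 8) and N ≡ 0 (mod 9), then by the Chinese remainder theorem N ≡ 0 (mod 72). This is exactly N ≡ 0 (mod 72).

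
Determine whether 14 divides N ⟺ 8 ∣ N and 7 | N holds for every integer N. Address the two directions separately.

(→) This fails: take N = 14. Certainly 14 ∣ 14, but 8 ∤ 14.

(←) Suppose 8 ∣ N and 7 ∣ N. Any common multiple of 8 and 7 is a multiple of their lcm; here gcd(8, 7) = 1, so lcm(8, 7) = 8·7 = 56, so 56 ∣ N. Since 14 ∣ 56, it follows that 14 ∣ N.

Only the converse holds.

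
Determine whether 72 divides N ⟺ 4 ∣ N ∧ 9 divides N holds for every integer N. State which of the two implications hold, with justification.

(⟹) If 72 ∣ N, write N = 72q. Since 72 = 18·4, N = 4·(18q), so 4 ∣ N; and since 72 = 8·9, N = 9·(8q), so 9 ∣ N.

(⟸) This fails: take N = 36. Both 4 ∣ 36 and 9 ∣ 36, yet 36 is not a multiple of 72 (since 36 = 0·72 + 36), so 72 ∤ 36.

Only the forward implication holds.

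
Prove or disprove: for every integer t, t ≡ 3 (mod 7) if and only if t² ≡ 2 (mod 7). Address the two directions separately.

(⇒) holds; (⇐) fails.

(⟸) This fails: take t = 4. Then 4² = 16 ≡ 2 (mod 7), yet 4 ≡ 4 (mod 7), not 3.

(⟹) Suppose t ≡ 3 (mod 7). Write t = 7j + 3. Then (7j + 3)² = 49j² + 42j + 9 = 7(7j² + 6j + 1) + 2, so t² ≡ 2 (mod 7).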